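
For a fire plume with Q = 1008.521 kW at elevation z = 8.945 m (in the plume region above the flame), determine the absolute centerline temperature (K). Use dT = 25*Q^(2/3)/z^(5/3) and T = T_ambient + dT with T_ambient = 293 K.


Q^(2/3) = 100.57
z^(5/3) = 38.545
dT = 25 * 100.57 / 38.545 = 65.227 K
T = 293 + 65.227 = 358.23 K

358.23 K


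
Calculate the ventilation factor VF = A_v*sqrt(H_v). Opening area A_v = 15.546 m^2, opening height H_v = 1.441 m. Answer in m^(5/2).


sqrt(H_v) = 1.2004
VF = 15.546 * 1.2004 = 18.662 m^(5/2)

18.662 m^(5/2)


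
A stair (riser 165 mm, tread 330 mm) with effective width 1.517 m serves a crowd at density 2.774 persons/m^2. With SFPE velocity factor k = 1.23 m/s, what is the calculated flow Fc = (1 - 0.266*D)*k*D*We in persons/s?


1 - 0.266*D = 1 - 0.266*2.774 = 0.26212
Fs = 0.26212 * 1.23 * 2.774 = 0.89435 persons/(s*m)
Fc = 0.89435 * 1.517 = 1.3567 persons/s

1.3567 persons/s


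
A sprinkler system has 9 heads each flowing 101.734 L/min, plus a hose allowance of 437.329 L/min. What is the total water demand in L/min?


Sprinkler demand = 9 * 101.734 = 915.606 L/min
Total = 915.606 + 437.329 = 1352.935 L/min

1352.935 L/min


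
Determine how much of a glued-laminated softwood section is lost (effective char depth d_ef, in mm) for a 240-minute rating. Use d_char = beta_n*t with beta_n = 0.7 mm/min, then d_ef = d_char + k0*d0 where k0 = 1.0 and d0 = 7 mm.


d_char = 0.7 * 240 = 168 mm
d_ef = 168 + 1.0*7 = 175 mm

175 mm


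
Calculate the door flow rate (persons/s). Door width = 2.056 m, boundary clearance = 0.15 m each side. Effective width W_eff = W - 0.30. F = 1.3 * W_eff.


W_eff = 2.056 - 0.30 = 1.756 m
F = 1.3 * 1.756 = 2.2828 persons/s

2.2828 persons/s


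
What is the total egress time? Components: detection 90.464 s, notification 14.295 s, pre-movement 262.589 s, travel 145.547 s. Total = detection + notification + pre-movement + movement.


Total = 90.464 + 14.295 + 262.589 + 145.547 = 512.895 s

512.895 s


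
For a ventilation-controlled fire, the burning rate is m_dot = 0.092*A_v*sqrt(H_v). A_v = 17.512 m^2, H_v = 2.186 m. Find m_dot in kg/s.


sqrt(H_v) = 1.4785
m_dot = 0.092 * 17.512 * 1.4785 = 2.3820 kg/s

2.3820 kg/s


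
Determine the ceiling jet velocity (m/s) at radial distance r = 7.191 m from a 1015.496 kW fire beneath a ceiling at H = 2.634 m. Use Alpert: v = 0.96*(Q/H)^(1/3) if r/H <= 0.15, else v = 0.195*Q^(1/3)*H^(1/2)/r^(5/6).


r/H = 7.191 / 2.634 = 2.7301
r/H > 0.15, so v = 0.195*Q^(1/3)*H^(1/2)/r^(5/6)
Q^(1/3) = 10.051
H^(1/2) = 1.6230
r^(5/6) = 5.1760
v = 0.195 * 10.051 * 1.6230 / 5.1760 = 0.61458 m/s

0.61458 m/s


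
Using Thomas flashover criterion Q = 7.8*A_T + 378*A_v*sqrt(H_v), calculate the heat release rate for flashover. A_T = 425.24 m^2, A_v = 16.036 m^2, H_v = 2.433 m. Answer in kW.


7.8*A_T = 3316.872
sqrt(H_v) = 1.5598
378*A_v*sqrt(H_v) = 9454.9
Q = 3316.872 + 9454.9 = 12772 kW

12772 kW


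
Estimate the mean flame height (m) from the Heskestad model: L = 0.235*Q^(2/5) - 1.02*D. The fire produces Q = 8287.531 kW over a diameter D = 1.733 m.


Q^(2/5) = 36.929
0.235 * Q^(2/5) = 8.6784
1.02 * D = 1.7677
L = 6.9107 m

6.9107 m


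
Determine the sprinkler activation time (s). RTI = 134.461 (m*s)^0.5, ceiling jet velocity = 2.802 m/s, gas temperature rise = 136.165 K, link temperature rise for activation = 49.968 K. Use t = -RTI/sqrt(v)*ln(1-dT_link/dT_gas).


dT_link/dT_gas = 0.36697
ln(1 - 0.36697) = -0.45723
t = -134.461 / sqrt(2.802) * -0.45723 = 36.728 s

36.728 s


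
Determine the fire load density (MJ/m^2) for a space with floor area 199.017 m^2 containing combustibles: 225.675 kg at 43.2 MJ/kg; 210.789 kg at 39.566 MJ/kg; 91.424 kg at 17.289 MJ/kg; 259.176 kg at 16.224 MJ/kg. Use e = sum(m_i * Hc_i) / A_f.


Total energy = 225.675*43.2 + 210.789*39.566 + 91.424*17.289 + 259.176*16.224
= 9749.16 + 8340.078 + 1580.630 + 4204.871
= 23874.74 MJ
e = 23874.74 / 199.017 = 119.96 MJ/m^2

119.96 MJ/m^2


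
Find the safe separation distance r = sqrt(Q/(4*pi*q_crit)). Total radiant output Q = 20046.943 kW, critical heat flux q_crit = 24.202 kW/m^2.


4*pi*q_crit = 304.13
Q/(4*pi*q_crit) = 65.915
r = sqrt(65.915) = 8.1188 m

8.1188 m


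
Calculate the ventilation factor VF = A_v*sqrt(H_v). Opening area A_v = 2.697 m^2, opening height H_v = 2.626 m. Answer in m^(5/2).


sqrt(H_v) = 1.6205
VF = 2.697 * 1.6205 = 4.3705 m^(5/2)

4.3705 m^(5/2)


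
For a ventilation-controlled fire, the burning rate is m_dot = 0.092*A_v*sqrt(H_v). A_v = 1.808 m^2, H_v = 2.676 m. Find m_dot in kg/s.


sqrt(H_v) = 1.6358
m_dot = 0.092 * 1.808 * 1.6358 = 0.27210 kg/s

0.27210 kg/s


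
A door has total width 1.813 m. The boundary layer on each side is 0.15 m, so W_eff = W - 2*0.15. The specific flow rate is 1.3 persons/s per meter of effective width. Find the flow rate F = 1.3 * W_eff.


W_eff = 1.813 - 0.30 = 1.513 m
F = 1.3 * 1.513 = 1.9669 persons/s

1.9669 persons/s


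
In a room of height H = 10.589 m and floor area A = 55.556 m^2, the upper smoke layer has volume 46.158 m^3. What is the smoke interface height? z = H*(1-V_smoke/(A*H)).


V/(A*H) = 0.078462
1 - 0.078462 = 0.92154
z = 10.589 * 0.92154 = 9.7582 m

9.7582 m


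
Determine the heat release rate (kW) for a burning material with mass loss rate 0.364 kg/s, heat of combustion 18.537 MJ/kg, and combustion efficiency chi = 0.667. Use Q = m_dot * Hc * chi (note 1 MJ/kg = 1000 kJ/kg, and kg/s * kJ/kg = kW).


Hc = 18.537 MJ/kg = 18.537 * 1000 kJ/kg = 18537 kJ/kg
Q = 0.364 kg/s * 18537 kJ/kg * 0.667 = 4500.6 kW

4500.6 kW


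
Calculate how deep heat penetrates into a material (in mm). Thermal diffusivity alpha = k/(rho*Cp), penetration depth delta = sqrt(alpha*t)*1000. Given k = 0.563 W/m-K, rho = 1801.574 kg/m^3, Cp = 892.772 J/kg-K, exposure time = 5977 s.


alpha = 0.563 / (1801.574 * 892.772) = 3.5004e-07 m^2/s
alpha * t = 0.0020922
delta = sqrt(0.0020922) * 1000 = 45.740 mm

45.740 mm


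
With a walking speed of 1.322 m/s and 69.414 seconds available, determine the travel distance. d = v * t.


d = 1.322 * 69.414 = 91.765 m

91.765 m


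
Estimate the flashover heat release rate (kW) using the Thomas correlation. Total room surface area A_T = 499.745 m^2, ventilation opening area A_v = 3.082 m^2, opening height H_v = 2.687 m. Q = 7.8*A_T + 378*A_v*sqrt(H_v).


7.8*A_T = 3898.011
sqrt(H_v) = 1.6392
378*A_v*sqrt(H_v) = 1909.7
Q = 3898.011 + 1909.7 = 5807.7 kW

5807.7 kW


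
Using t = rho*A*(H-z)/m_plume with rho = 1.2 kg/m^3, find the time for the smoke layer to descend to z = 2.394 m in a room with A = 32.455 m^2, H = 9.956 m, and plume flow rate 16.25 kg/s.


H - z = 7.562 m
t = 1.2 * 32.455 * 7.562 / 16.25 = 18.124 s

18.124 s


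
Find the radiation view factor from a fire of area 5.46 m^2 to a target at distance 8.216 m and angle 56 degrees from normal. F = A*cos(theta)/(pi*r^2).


cos(56 deg) = 0.55919
pi*r^2 = 212.07
F = 5.46 * 0.55919 / 212.07 = 0.014397

0.014397


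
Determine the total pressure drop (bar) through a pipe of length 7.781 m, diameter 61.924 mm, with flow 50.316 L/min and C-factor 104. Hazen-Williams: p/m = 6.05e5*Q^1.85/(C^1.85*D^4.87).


Q^1.85 = 1406.6
C^1.85 = 5389.0
D^4.87 = 5.3254e+08
p/m = 0.00029651 bar/m
p_total = 0.00029651 * 7.781 = 0.0023072 bar

0.0023072 bar


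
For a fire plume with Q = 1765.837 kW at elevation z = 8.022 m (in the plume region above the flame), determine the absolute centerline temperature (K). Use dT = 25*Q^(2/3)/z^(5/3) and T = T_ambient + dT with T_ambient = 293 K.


Q^(2/3) = 146.09
z^(5/3) = 32.147
dT = 25 * 146.09 / 32.147 = 113.62 K
T = 293 + 113.62 = 406.62 K

406.62 K


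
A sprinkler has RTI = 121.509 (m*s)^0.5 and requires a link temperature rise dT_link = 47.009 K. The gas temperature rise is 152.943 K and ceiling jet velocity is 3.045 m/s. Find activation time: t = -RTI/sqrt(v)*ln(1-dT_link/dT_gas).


dT_link/dT_gas = 0.30736
ln(1 - 0.30736) = -0.36725
t = -121.509 / sqrt(3.045) * -0.36725 = 25.573 s

25.573 s


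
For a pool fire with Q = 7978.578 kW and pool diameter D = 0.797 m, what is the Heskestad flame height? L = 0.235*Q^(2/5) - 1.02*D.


Q^(2/5) = 36.372
0.235 * Q^(2/5) = 8.5475
1.02 * D = 0.81294
L = 7.7345 m

7.7345 m


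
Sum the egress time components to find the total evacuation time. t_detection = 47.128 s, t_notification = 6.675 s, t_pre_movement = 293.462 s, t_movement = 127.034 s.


Total = 47.128 + 6.675 + 293.462 + 127.034 = 474.299 s

474.299 s


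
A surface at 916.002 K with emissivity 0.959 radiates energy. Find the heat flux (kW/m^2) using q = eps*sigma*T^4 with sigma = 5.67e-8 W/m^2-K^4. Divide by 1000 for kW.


T^4 = 7.0402e+11
q = 0.959 * 5.67e-8 * 7.0402e+11 / 1000 = 38.281 kW/m^2

38.281 kW/m^2


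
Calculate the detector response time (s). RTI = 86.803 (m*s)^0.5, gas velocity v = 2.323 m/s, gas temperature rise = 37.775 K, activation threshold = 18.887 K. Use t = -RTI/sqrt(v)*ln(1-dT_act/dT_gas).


dT_act/dT_gas = 0.49999
ln(1 - 0.49999) = -0.69312
t = -86.803 / sqrt(2.323) * -0.69312 = 39.475 s

39.475 s


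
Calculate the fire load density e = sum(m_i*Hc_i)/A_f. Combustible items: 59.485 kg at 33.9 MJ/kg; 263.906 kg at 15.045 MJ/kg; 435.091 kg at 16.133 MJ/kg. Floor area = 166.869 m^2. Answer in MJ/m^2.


Total energy = 59.485*33.9 + 263.906*15.045 + 435.091*16.133
= 2016.541 + 3970.466 + 7019.323
= 13006.33 MJ
e = 13006.33 / 166.869 = 77.943 MJ/m^2

77.943 MJ/m^2


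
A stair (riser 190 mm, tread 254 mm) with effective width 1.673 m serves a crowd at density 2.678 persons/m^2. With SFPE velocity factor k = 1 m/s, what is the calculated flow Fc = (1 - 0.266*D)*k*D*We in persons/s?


1 - 0.266*D = 1 - 0.266*2.678 = 0.28765
Fs = 0.28765 * 1 * 2.678 = 0.77033 persons/(s*m)
Fc = 0.77033 * 1.673 = 1.2888 persons/s

1.2888 persons/s


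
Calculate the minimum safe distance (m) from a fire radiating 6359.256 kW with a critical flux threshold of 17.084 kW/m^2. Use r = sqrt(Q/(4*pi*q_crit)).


4*pi*q_crit = 214.68
Q/(4*pi*q_crit) = 29.621
r = sqrt(29.621) = 5.4426 m

5.4426 m


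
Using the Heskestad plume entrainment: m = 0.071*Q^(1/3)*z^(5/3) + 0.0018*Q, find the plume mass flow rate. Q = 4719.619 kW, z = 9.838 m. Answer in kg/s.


Q^(1/3) = 16.774
z^(5/3) = 45.169
First term = 0.071 * 16.774 * 45.169 = 53.795
Second term = 0.0018 * 4719.619 = 8.4953
m = 62.290 kg/s

62.290 kg/s


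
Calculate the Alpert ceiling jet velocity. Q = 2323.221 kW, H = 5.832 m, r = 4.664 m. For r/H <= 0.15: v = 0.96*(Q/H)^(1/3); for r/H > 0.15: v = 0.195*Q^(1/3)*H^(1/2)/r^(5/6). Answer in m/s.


r/H = 4.664 / 5.832 = 0.79973
r/H > 0.15, so v = 0.195*Q^(1/3)*H^(1/2)/r^(5/6)
Q^(1/3) = 13.244
H^(1/2) = 2.4150
r^(5/6) = 3.6083
v = 0.195 * 13.244 * 2.4150 / 3.6083 = 1.7285 m/s

1.7285 m/s


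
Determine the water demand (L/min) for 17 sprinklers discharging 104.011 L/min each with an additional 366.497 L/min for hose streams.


Sprinkler demand = 17 * 104.011 = 1768.187 L/min
Total = 1768.187 + 366.497 = 2134.684 L/min

2134.684 L/min


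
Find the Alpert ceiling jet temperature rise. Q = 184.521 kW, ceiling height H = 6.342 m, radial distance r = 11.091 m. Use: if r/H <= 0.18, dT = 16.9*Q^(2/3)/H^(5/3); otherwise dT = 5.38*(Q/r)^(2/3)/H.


r/H = 11.091 / 6.342 = 1.7488
r/H > 0.18, so dT = 5.38*(Q/r)^(2/3)/H
Q/r = 16.637
(Q/r)^(2/3) = 6.5170
dT = 5.38 * 6.5170 / 6.342 = 5.5285 K

5.5285 K


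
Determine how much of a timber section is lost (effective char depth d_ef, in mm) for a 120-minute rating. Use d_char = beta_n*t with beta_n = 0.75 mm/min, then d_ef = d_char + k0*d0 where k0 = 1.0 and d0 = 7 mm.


d_char = 0.75 * 120 = 90 mm
d_ef = 90 + 1.0*7 = 97 mm

97 mm


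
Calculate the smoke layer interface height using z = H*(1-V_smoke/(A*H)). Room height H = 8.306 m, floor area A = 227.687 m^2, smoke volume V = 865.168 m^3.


V/(A*H) = 0.45748
1 - 0.45748 = 0.54252
z = 8.306 * 0.54252 = 4.5062 m

4.5062 m


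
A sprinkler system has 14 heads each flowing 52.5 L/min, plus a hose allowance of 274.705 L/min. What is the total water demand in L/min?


Sprinkler demand = 14 * 52.5 = 735 L/min
Total = 735 + 274.705 = 1009.705 L/min

1009.705 L/min


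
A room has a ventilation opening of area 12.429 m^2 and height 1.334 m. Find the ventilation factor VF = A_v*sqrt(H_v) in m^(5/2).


sqrt(H_v) = 1.1550
VF = 12.429 * 1.1550 = 14.355 m^(5/2)

14.355 m^(5/2)


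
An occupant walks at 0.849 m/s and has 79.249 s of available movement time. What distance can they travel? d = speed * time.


d = 0.849 * 79.249 = 67.282 m

67.282 m


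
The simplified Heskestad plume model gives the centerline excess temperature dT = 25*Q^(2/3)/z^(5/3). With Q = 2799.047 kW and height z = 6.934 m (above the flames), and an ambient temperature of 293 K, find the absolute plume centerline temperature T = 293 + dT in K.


Q^(2/3) = 198.61
z^(5/3) = 25.214
dT = 25 * 198.61 / 25.214 = 196.93 K
T = 293 + 196.93 = 489.93 K

489.93 K


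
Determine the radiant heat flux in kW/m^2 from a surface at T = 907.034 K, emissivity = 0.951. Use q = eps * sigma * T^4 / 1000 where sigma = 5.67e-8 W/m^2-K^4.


T^4 = 6.7685e+11
q = 0.951 * 5.67e-8 * 6.7685e+11 / 1000 = 36.497 kW/m^2

36.497 kW/m^2


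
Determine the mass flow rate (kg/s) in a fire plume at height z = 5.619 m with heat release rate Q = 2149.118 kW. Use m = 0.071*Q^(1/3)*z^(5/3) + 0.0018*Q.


Q^(1/3) = 12.905
z^(5/3) = 17.760
First term = 0.071 * 12.905 * 17.760 = 16.272
Second term = 0.0018 * 2149.118 = 3.8684
m = 20.141 kg/s

20.141 kg/s


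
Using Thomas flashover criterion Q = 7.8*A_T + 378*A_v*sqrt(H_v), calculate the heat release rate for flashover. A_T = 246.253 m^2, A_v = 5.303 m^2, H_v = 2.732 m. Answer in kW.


7.8*A_T = 1920.8
sqrt(H_v) = 1.6529
378*A_v*sqrt(H_v) = 3313.2
Q = 1920.8 + 3313.2 = 5234.0 kW

5234.0 kW


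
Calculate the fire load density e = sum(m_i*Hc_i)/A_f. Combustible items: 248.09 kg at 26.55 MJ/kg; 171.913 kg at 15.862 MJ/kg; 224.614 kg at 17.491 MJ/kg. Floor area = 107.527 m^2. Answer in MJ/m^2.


Total energy = 248.09*26.55 + 171.913*15.862 + 224.614*17.491
= 6586.789 + 2726.884 + 3928.723
= 13242.40 MJ
e = 13242.40 / 107.527 = 123.15 MJ/m^2

123.15 MJ/m^2


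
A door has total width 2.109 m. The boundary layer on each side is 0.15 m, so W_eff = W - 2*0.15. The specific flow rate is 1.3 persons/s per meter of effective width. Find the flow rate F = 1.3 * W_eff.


W_eff = 2.109 - 0.30 = 1.809 m
F = 1.3 * 1.809 = 2.3517 persons/s

2.3517 persons/s


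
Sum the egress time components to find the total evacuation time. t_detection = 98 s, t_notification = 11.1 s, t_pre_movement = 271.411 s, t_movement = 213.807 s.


Total = 98 + 11.1 + 271.411 + 213.807 = 594.318 s

594.318 s


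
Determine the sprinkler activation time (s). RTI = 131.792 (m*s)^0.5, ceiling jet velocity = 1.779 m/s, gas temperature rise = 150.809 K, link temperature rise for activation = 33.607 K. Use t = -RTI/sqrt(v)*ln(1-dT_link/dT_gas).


dT_link/dT_gas = 0.22284
ln(1 - 0.22284) = -0.25212
t = -131.792 / sqrt(1.779) * -0.25212 = 24.912 s

24.912 s


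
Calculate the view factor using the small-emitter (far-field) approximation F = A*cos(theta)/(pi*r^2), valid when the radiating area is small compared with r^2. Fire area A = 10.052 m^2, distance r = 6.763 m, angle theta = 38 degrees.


cos(38 deg) = 0.78801
pi*r^2 = 143.69
F = 10.052 * 0.78801 / 143.69 = 0.055126

0.055126


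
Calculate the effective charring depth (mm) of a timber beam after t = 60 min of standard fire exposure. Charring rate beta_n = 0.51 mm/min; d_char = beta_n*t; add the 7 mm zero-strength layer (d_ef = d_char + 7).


d_char = 0.51 * 60 = 30.6 mm
d_ef = 30.6 + 1.0*7 = 37.6 mm

37.6 mm


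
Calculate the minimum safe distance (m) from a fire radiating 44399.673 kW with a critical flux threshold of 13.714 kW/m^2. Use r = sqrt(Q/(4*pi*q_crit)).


4*pi*q_crit = 172.34
Q/(4*pi*q_crit) = 257.64
r = sqrt(257.64) = 16.051 m

16.051 m


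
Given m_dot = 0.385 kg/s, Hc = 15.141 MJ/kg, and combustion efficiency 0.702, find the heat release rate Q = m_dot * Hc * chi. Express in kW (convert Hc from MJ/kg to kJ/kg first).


Hc = 15.141 MJ/kg = 15.141 * 1000 kJ/kg = 15141 kJ/kg
Q = 0.385 kg/s * 15141 kJ/kg * 0.702 = 4092.2 kW

4092.2 kW


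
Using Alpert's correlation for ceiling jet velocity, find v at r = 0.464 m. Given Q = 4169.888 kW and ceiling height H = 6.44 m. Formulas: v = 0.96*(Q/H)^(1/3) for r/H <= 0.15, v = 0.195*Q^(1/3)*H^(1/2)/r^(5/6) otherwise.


r/H = 0.464 / 6.44 = 0.072050
r/H <= 0.15, so v = 0.96*(Q/H)^(1/3)
Q/H = 647.50
(Q/H)^(1/3) = 8.6513
v = 0.96 * 8.6513 = 8.3052 m/s

8.3052 m/s


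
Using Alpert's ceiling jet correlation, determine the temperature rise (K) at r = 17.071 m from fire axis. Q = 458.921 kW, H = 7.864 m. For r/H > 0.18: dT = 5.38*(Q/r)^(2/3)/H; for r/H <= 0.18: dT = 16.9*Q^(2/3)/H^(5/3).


r/H = 17.071 / 7.864 = 2.1708
r/H > 0.18, so dT = 5.38*(Q/r)^(2/3)/H
Q/r = 26.883
(Q/r)^(2/3) = 8.9740
dT = 5.38 * 8.9740 / 7.864 = 6.1394 K

6.1394 K


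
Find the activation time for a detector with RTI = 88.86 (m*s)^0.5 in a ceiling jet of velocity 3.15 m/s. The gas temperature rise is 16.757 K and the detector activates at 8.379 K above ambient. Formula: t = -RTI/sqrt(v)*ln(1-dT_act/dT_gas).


dT_act/dT_gas = 0.50003
ln(1 - 0.50003) = -0.69321
t = -88.86 / sqrt(3.15) * -0.69321 = 34.707 s

34.707 s


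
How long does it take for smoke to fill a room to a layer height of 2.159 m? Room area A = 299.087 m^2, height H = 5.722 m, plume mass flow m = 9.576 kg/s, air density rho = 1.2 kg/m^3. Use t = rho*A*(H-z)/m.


H - z = 3.563 m
t = 1.2 * 299.087 * 3.563 / 9.576 = 133.54 s

133.54 s


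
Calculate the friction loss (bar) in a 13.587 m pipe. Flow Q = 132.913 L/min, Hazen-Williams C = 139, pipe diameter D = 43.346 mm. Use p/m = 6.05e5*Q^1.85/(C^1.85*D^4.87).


Q^1.85 = 8484.0
C^1.85 = 9216.7
D^4.87 = 9.3744e+07
p/m = 0.0059407 bar/m
p_total = 0.0059407 * 13.587 = 0.080716 bar

0.080716 bar


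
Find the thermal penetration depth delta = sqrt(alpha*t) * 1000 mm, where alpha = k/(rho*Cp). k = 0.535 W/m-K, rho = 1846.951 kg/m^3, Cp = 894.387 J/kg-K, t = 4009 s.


alpha = 0.535 / (1846.951 * 894.387) = 3.2387e-07 m^2/s
alpha * t = 0.0012984
delta = sqrt(0.0012984) * 1000 = 36.033 mm

36.033 mm


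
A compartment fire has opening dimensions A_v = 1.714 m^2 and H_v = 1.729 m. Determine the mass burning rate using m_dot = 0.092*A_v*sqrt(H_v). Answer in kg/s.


sqrt(H_v) = 1.3149
m_dot = 0.092 * 1.714 * 1.3149 = 0.20735 kg/s

0.20735 kg/s


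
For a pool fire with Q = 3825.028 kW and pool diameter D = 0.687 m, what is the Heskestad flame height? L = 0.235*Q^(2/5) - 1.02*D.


Q^(2/5) = 27.105
0.235 * Q^(2/5) = 6.3697
1.02 * D = 0.70074
L = 5.6690 m

5.6690 m


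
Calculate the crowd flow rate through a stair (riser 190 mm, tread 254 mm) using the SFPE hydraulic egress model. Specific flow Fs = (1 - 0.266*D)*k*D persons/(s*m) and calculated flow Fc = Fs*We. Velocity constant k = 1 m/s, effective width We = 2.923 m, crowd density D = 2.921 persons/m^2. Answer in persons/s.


1 - 0.266*D = 1 - 0.266*2.921 = 0.22301
Fs = 0.22301 * 1 * 2.921 = 0.65142 persons/(s*m)
Fc = 0.65142 * 2.923 = 1.9041 persons/s

1.9041 persons/s


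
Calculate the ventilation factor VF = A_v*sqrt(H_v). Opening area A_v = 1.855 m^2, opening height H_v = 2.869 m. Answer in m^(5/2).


sqrt(H_v) = 1.6938
VF = 1.855 * 1.6938 = 3.1420 m^(5/2)

3.1420 m^(5/2)


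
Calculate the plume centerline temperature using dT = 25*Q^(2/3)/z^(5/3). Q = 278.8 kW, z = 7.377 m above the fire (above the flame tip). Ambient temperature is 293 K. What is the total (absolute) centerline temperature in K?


Q^(2/3) = 42.677
z^(5/3) = 27.955
dT = 25 * 42.677 / 27.955 = 38.165 K
T = 293 + 38.165 = 331.17 K

331.17 K


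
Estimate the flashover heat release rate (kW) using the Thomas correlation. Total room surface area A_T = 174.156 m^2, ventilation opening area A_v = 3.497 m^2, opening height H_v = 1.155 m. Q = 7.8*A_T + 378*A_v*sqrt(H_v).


7.8*A_T = 1358.4
sqrt(H_v) = 1.0747
378*A_v*sqrt(H_v) = 1420.6
Q = 1358.4 + 1420.6 = 2779.0 kW

2779.0 kW


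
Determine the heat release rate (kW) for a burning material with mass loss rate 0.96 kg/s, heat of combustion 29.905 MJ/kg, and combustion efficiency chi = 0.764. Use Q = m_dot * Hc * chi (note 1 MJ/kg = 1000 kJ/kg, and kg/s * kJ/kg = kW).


Hc = 29.905 MJ/kg = 29.905 * 1000 kJ/kg = 29905 kJ/kg
Q = 0.96 kg/s * 29905 kJ/kg * 0.764 = 21934 kW

21934 kW


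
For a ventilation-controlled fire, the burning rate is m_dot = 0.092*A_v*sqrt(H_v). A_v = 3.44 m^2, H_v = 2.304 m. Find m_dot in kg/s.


sqrt(H_v) = 1.5179
m_dot = 0.092 * 3.44 * 1.5179 = 0.48038 kg/s

0.48038 kg/s


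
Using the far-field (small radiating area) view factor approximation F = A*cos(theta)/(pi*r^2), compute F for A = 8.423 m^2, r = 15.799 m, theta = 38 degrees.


cos(38 deg) = 0.78801
pi*r^2 = 784.17
F = 8.423 * 0.78801 / 784.17 = 0.0084643

0.0084643


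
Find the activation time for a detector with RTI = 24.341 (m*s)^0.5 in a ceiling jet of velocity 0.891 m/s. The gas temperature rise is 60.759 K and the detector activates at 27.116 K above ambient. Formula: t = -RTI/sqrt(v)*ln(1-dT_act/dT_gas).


dT_act/dT_gas = 0.44629
ln(1 - 0.44629) = -0.59111
t = -24.341 / sqrt(0.891) * -0.59111 = 15.243 s

15.243 s


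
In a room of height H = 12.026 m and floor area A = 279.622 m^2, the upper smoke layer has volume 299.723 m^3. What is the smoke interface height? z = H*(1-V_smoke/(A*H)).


V/(A*H) = 0.089131
1 - 0.089131 = 0.91087
z = 12.026 * 0.91087 = 10.954 m

10.954 m


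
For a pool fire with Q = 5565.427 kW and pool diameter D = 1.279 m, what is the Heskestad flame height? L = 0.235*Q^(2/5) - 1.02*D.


Q^(2/5) = 31.492
0.235 * Q^(2/5) = 7.4006
1.02 * D = 1.3046
L = 6.0960 m

6.0960 m


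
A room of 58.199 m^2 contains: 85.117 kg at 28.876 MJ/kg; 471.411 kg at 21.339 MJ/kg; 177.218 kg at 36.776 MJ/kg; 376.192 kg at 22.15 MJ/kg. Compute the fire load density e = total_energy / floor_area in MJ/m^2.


Total energy = 85.117*28.876 + 471.411*21.339 + 177.218*36.776 + 376.192*22.15
= 2457.838 + 10059.44 + 6517.369 + 8332.653
= 27367.30 MJ
e = 27367.30 / 58.199 = 470.24 MJ/m^2

470.24 MJ/m^2


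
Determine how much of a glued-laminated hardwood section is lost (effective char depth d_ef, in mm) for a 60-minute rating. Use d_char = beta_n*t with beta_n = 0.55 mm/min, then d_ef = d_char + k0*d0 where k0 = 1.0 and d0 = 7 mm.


d_char = 0.55 * 60 = 33 mm
d_ef = 33 + 1.0*7 = 40 mm

40 mm


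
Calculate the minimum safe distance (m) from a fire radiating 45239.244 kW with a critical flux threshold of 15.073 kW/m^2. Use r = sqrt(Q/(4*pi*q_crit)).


4*pi*q_crit = 189.41
Q/(4*pi*q_crit) = 238.84
r = sqrt(238.84) = 15.454 m

15.454 m


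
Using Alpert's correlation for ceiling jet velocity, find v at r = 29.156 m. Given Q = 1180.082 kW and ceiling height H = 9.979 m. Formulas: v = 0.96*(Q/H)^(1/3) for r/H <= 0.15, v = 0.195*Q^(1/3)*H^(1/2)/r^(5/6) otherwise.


r/H = 29.156 / 9.979 = 2.9217
r/H > 0.15, so v = 0.195*Q^(1/3)*H^(1/2)/r^(5/6)
Q^(1/3) = 10.567
H^(1/2) = 3.1590
r^(5/6) = 16.619
v = 0.195 * 10.567 * 3.1590 / 16.619 = 0.39169 m/s

0.39169 m/s


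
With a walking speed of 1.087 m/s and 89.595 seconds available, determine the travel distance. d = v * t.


d = 1.087 * 89.595 = 97.390 m

97.390 m


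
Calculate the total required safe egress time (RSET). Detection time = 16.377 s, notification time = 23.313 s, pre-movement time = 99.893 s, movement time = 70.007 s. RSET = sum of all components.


Total = 16.377 + 23.313 + 99.893 + 70.007 = 209.59 s

209.59 s


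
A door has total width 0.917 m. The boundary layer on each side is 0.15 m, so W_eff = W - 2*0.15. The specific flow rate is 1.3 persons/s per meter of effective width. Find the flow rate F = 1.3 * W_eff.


W_eff = 0.917 - 0.30 = 0.617 m
F = 1.3 * 0.617 = 0.80210 persons/s

0.80210 persons/s


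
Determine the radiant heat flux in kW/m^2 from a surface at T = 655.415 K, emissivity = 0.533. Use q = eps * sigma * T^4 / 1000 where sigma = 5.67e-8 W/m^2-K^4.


T^4 = 1.8453e+11
q = 0.533 * 5.67e-8 * 1.8453e+11 / 1000 = 5.5767 kW/m^2

5.5767 kW/m^2


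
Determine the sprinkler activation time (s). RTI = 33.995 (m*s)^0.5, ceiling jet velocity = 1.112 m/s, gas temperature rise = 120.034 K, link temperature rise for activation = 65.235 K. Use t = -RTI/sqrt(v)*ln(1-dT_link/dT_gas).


dT_link/dT_gas = 0.54347
ln(1 - 0.54347) = -0.78410
t = -33.995 / sqrt(1.112) * -0.78410 = 25.278 s

25.278 s


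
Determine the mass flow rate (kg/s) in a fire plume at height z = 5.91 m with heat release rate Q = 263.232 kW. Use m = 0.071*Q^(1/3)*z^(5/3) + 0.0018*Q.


Q^(1/3) = 6.4088
z^(5/3) = 19.319
First term = 0.071 * 6.4088 * 19.319 = 8.7906
Second term = 0.0018 * 263.232 = 0.47382
m = 9.2644 kg/s

9.2644 kg/s


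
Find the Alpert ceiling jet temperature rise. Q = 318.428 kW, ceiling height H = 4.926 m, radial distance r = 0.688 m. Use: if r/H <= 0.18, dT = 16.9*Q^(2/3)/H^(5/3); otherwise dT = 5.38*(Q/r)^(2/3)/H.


r/H = 0.688 / 4.926 = 0.13967
r/H <= 0.18, so dT = 16.9*Q^(2/3)/H^(5/3)
Q^(2/3) = 46.631
H^(5/3) = 14.261
dT = 16.9 * 46.631 / 14.261 = 55.259 K

55.259 K


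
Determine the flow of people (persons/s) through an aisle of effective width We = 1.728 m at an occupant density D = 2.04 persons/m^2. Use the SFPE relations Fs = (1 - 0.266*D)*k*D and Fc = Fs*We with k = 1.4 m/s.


1 - 0.266*D = 1 - 0.266*2.04 = 0.45736
Fs = 0.45736 * 1.4 * 2.04 = 1.3062 persons/(s*m)
Fc = 1.3062 * 1.728 = 2.2571 persons/s

2.2571 persons/s


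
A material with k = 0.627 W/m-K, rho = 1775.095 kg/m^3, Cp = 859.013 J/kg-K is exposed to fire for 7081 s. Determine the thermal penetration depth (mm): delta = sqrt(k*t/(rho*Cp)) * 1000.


alpha = 0.627 / (1775.095 * 859.013) = 4.1119e-07 m^2/s
alpha * t = 0.0029117
delta = sqrt(0.0029117) * 1000 = 53.960 mm

53.960 mm


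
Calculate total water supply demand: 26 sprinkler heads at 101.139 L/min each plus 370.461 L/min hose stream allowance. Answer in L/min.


Sprinkler demand = 26 * 101.139 = 2629.614 L/min
Total = 2629.614 + 370.461 = 3000.075 L/min

3000.075 L/min


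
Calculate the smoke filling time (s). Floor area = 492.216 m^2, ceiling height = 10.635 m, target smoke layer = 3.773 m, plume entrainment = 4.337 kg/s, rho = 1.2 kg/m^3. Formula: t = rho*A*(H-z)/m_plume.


H - z = 6.862 m
t = 1.2 * 492.216 * 6.862 / 4.337 = 934.54 s

934.54 s


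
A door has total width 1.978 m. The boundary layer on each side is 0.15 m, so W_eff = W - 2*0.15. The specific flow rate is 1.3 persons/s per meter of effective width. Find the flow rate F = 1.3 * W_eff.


W_eff = 1.978 - 0.30 = 1.678 m
F = 1.3 * 1.678 = 2.1814 persons/s

2.1814 persons/s


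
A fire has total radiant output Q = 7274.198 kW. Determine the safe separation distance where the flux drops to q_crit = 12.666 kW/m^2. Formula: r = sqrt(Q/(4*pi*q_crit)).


4*pi*q_crit = 159.17
Q/(4*pi*q_crit) = 45.702
r = sqrt(45.702) = 6.7603 m

6.7603 m


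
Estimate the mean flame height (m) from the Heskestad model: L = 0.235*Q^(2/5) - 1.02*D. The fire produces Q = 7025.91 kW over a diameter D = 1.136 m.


Q^(2/5) = 34.569
0.235 * Q^(2/5) = 8.1236
1.02 * D = 1.1587
L = 6.9649 m

6.9649 m


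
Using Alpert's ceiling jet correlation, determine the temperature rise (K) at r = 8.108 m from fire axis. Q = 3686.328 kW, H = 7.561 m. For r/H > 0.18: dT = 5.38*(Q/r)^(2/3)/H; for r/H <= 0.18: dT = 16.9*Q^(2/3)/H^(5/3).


r/H = 8.108 / 7.561 = 1.0723
r/H > 0.18, so dT = 5.38*(Q/r)^(2/3)/H
Q/r = 454.65
(Q/r)^(2/3) = 59.127
dT = 5.38 * 59.127 / 7.561 = 42.072 K

42.072 K


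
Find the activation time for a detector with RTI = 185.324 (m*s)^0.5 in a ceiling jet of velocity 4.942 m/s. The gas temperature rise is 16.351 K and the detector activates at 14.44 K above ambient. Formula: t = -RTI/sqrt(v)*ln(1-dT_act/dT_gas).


dT_act/dT_gas = 0.88313
ln(1 - 0.88313) = -2.1467
t = -185.324 / sqrt(4.942) * -2.1467 = 178.96 s

178.96 s


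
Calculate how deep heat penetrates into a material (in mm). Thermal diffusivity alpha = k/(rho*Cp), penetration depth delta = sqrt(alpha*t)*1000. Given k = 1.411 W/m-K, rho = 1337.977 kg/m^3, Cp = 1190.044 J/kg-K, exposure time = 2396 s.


alpha = 1.411 / (1337.977 * 1190.044) = 8.8617e-07 m^2/s
alpha * t = 0.0021233
delta = sqrt(0.0021233) * 1000 = 46.079 mm

46.079 mm


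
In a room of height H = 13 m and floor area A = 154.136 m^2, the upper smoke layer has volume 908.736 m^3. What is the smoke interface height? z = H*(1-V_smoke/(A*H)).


V/(A*H) = 0.45351
1 - 0.45351 = 0.54649
z = 13 * 0.54649 = 7.1043 m

7.1043 m


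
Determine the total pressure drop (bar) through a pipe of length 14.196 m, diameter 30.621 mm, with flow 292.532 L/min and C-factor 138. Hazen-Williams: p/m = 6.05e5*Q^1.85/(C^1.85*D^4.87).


Q^1.85 = 36511
C^1.85 = 9094.4
D^4.87 = 1.7255e+07
p/m = 0.14076 bar/m
p_total = 0.14076 * 14.196 = 1.9983 bar

1.9983 bar


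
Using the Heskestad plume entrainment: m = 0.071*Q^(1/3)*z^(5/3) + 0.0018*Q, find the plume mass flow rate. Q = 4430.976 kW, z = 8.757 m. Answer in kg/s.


Q^(1/3) = 16.425
z^(5/3) = 37.204
First term = 0.071 * 16.425 * 37.204 = 43.386
Second term = 0.0018 * 4430.976 = 7.9758
m = 51.362 kg/s

51.362 kg/s


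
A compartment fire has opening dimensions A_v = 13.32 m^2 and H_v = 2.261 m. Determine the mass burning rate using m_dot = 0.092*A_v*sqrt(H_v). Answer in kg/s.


sqrt(H_v) = 1.5037
m_dot = 0.092 * 13.32 * 1.5037 = 1.8426 kg/s

1.8426 kg/s


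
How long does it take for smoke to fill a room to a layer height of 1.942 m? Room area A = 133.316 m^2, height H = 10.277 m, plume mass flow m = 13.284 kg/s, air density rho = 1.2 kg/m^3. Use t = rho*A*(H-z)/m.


H - z = 8.335 m
t = 1.2 * 133.316 * 8.335 / 13.284 = 100.38 s

100.38 s


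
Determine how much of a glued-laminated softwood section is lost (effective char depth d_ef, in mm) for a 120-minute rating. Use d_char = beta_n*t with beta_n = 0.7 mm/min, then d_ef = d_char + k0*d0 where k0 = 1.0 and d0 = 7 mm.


d_char = 0.7 * 120 = 84 mm
d_ef = 84 + 1.0*7 = 91 mm

91 mm


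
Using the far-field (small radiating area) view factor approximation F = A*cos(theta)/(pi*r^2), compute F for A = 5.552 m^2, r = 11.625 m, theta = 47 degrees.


cos(47 deg) = 0.68200
pi*r^2 = 424.56
F = 5.552 * 0.68200 / 424.56 = 0.0089186

0.0089186


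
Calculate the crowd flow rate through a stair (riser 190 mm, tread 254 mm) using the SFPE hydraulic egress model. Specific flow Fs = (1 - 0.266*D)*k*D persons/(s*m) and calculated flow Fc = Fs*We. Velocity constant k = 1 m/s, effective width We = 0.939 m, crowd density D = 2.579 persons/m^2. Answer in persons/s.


1 - 0.266*D = 1 - 0.266*2.579 = 0.31399
Fs = 0.31399 * 1 * 2.579 = 0.80977 persons/(s*m)
Fc = 0.80977 * 0.939 = 0.76037 persons/s

0.76037 persons/s


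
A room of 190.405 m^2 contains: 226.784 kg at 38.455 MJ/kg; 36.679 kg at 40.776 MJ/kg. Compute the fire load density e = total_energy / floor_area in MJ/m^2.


Total energy = 226.784*38.455 + 36.679*40.776
= 8720.979 + 1495.623
= 10216.60 MJ
e = 10216.60 / 190.405 = 53.657 MJ/m^2

53.657 MJ/m^2


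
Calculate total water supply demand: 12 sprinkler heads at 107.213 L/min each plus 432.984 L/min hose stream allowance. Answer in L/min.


Sprinkler demand = 12 * 107.213 = 1286.556 L/min
Total = 1286.556 + 432.984 = 1719.54 L/min

1719.54 L/min


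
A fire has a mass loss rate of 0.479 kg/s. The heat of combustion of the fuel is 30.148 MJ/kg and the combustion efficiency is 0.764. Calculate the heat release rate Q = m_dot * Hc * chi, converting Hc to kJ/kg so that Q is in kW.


Hc = 30.148 MJ/kg = 30.148 * 1000 kJ/kg = 30148 kJ/kg
Q = 0.479 kg/s * 30148 kJ/kg * 0.764 = 11033 kW

11033 kW


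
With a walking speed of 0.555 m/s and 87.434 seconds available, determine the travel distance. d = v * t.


d = 0.555 * 87.434 = 48.526 m

48.526 m


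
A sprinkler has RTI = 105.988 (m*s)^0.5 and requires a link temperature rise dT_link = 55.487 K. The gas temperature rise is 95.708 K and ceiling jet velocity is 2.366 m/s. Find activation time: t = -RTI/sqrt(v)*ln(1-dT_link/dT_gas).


dT_link/dT_gas = 0.57975
ln(1 - 0.57975) = -0.86691
t = -105.988 / sqrt(2.366) * -0.86691 = 59.734 s

59.734 s


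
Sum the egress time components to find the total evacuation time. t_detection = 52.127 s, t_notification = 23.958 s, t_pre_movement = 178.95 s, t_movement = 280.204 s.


Total = 52.127 + 23.958 + 178.95 + 280.204 = 535.239 s

535.239 s


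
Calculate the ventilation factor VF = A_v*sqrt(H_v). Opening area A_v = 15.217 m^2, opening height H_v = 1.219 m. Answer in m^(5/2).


sqrt(H_v) = 1.1041
VF = 15.217 * 1.1041 = 16.801 m^(5/2)

16.801 m^(5/2)


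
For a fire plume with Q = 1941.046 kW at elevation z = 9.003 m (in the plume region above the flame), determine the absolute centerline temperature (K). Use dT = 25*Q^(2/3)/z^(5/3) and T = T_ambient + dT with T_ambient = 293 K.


Q^(2/3) = 155.61
z^(5/3) = 38.962
dT = 25 * 155.61 / 38.962 = 99.843 K
T = 293 + 99.843 = 392.84 K

392.84 K


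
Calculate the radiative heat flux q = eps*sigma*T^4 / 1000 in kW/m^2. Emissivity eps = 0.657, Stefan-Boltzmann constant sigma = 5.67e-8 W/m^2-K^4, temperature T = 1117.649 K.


T^4 = 1.5603e+12
q = 0.657 * 5.67e-8 * 1.5603e+12 / 1000 = 58.126 kW/m^2

58.126 kW/m^2


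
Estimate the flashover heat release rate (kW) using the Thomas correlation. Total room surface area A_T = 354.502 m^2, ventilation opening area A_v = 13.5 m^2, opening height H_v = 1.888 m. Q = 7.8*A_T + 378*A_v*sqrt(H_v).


7.8*A_T = 2765.1
sqrt(H_v) = 1.3740
378*A_v*sqrt(H_v) = 7011.8
Q = 2765.1 + 7011.8 = 9776.9 kW

9776.9 kW


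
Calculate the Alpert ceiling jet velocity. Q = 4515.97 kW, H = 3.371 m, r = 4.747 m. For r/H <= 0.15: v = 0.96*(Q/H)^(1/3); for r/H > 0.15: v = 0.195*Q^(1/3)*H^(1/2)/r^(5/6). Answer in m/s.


r/H = 4.747 / 3.371 = 1.4082
r/H > 0.15, so v = 0.195*Q^(1/3)*H^(1/2)/r^(5/6)
Q^(1/3) = 16.529
H^(1/2) = 1.8360
r^(5/6) = 3.6617
v = 0.195 * 16.529 * 1.8360 / 3.6617 = 1.6161 m/s

1.6161 m/s


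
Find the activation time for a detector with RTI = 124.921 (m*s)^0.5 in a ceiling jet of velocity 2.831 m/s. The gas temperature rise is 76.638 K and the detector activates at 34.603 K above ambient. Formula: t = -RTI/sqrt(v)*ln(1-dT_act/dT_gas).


dT_act/dT_gas = 0.45151
ln(1 - 0.45151) = -0.60059
t = -124.921 / sqrt(2.831) * -0.60059 = 44.591 s

44.591 s


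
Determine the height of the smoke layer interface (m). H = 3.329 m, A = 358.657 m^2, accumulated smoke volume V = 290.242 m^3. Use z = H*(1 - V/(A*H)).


V/(A*H) = 0.24309
1 - 0.24309 = 0.75691
z = 3.329 * 0.75691 = 2.5198 m

2.5198 m


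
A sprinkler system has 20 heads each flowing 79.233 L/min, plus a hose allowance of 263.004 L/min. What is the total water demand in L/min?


Sprinkler demand = 20 * 79.233 = 1584.66 L/min
Total = 1584.66 + 263.004 = 1847.664 L/min

1847.664 L/min


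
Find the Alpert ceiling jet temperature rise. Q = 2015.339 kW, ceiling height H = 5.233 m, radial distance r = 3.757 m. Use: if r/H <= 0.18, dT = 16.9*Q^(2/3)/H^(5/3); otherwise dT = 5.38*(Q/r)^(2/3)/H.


r/H = 3.757 / 5.233 = 0.71794
r/H > 0.18, so dT = 5.38*(Q/r)^(2/3)/H
Q/r = 536.42
(Q/r)^(2/3) = 66.019
dT = 5.38 * 66.019 / 5.233 = 67.874 K

67.874 K


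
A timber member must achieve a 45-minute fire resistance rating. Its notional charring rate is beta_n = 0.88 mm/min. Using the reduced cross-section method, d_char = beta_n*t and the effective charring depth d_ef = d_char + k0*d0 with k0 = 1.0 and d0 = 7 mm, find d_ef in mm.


d_char = 0.88 * 45 = 39.6 mm
d_ef = 39.6 + 1.0*7 = 46.6 mm

46.6 mm


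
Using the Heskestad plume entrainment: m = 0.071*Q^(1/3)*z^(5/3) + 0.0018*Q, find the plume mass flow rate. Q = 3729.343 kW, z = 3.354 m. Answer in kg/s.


Q^(1/3) = 15.508
z^(5/3) = 7.5152
First term = 0.071 * 15.508 * 7.5152 = 8.2745
Second term = 0.0018 * 3729.343 = 6.7128
m = 14.987 kg/s

14.987 kg/s


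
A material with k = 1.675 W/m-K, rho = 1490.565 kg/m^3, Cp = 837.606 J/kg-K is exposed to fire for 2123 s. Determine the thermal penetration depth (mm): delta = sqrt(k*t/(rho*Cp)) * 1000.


alpha = 1.675 / (1490.565 * 837.606) = 1.3416e-06 m^2/s
alpha * t = 0.0028482
delta = sqrt(0.0028482) * 1000 = 53.369 mm

53.369 mm


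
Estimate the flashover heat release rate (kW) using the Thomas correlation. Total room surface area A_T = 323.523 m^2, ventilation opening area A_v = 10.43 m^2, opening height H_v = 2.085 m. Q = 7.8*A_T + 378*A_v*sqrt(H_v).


7.8*A_T = 2523.5
sqrt(H_v) = 1.4440
378*A_v*sqrt(H_v) = 5692.8
Q = 2523.5 + 5692.8 = 8216.3 kW

8216.3 kW


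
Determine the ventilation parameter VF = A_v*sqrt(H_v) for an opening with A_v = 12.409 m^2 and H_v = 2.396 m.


sqrt(H_v) = 1.5479
VF = 12.409 * 1.5479 = 19.208 m^(5/2)

19.208 m^(5/2)


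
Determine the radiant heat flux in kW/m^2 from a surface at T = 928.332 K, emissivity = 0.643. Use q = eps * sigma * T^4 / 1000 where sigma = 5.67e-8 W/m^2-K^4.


T^4 = 7.4270e+11
q = 0.643 * 5.67e-8 * 7.4270e+11 / 1000 = 27.077 kW/m^2

27.077 kW/m^2


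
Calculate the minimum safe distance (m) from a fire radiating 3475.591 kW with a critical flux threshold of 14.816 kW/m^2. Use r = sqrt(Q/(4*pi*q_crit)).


4*pi*q_crit = 186.18
Q/(4*pi*q_crit) = 18.668
r = sqrt(18.668) = 4.3206 m

4.3206 m


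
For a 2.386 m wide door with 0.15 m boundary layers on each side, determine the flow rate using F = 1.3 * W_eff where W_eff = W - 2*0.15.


W_eff = 2.386 - 0.30 = 2.086 m
F = 1.3 * 2.086 = 2.7118 persons/s

2.7118 persons/s


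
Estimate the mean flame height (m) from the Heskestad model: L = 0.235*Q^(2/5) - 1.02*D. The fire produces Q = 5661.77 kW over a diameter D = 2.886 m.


Q^(2/5) = 31.709
0.235 * Q^(2/5) = 7.4516
1.02 * D = 2.9437
L = 4.5079 m

4.5079 m


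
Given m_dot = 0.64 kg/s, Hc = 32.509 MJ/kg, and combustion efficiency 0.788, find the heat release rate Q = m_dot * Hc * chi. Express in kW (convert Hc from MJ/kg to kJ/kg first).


Hc = 32.509 MJ/kg = 32.509 * 1000 kJ/kg = 32509 kJ/kg
Q = 0.64 kg/s * 32509 kJ/kg * 0.788 = 16395 kW

16395 kW


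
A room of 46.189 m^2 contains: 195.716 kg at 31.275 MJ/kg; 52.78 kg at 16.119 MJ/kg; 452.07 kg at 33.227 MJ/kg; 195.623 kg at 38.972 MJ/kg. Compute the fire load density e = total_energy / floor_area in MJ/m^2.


Total energy = 195.716*31.275 + 52.78*16.119 + 452.07*33.227 + 195.623*38.972
= 6121.018 + 850.7608 + 15020.93 + 7623.820
= 29616.53 MJ
e = 29616.53 / 46.189 = 641.20 MJ/m^2

641.20 MJ/m^2


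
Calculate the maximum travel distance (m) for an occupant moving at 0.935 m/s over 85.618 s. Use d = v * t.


d = 0.935 * 85.618 = 80.053 m

80.053 m


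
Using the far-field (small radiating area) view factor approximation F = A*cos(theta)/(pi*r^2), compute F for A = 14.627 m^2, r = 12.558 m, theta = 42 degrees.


cos(42 deg) = 0.74314
pi*r^2 = 495.44
F = 14.627 * 0.74314 / 495.44 = 0.021940

0.021940


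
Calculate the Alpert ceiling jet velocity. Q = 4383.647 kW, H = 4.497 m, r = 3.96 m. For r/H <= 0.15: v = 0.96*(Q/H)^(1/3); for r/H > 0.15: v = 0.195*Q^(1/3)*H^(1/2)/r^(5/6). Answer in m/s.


r/H = 3.96 / 4.497 = 0.88059
r/H > 0.15, so v = 0.195*Q^(1/3)*H^(1/2)/r^(5/6)
Q^(1/3) = 16.366
H^(1/2) = 2.1206
r^(5/6) = 3.1483
v = 0.195 * 16.366 * 2.1206 / 3.1483 = 2.1496 m/s

2.1496 m/s


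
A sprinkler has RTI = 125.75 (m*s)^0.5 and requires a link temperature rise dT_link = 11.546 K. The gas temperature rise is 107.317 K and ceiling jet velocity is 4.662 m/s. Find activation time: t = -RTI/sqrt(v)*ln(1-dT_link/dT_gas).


dT_link/dT_gas = 0.10759
ln(1 - 0.10759) = -0.11383
t = -125.75 / sqrt(4.662) * -0.11383 = 6.6293 s

6.6293 s
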